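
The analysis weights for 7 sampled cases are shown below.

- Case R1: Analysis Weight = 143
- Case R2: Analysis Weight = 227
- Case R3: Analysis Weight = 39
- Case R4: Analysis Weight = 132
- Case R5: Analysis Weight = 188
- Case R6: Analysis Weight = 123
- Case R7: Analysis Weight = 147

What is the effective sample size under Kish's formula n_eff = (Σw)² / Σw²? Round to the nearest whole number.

Σ wᵢ = 143 + 227 + 39 + 132 + 188 + 123 + 147 = 999
Σ wᵢ² = 20449 + 51529 + 1521 + 17424 + 35344 + 15129 + 21609 = 163005
n_eff = 999² / 163005 = 998001 / 163005 = 6.1225177

6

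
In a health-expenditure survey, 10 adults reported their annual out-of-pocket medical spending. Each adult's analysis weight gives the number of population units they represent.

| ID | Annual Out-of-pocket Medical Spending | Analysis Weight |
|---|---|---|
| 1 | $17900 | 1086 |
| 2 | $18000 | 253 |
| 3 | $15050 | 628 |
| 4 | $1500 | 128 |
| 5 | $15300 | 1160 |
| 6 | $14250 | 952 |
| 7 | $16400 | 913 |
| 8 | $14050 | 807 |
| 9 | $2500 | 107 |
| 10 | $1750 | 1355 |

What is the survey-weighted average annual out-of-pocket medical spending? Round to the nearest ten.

Weighted sum = 17900×1086 + 18000×253 + 15050×628 + 1500×128 + 15300×1160 + 14250×952 + 16400×913 + 14050×807 + 2500×107 + 1750×1355
  = 19439400 + 4554000 + 9451400 + 192000 + 17748000 + 13566000 + 14973200 + 11338350 + 267500 + 2371250 = 93901100
Sum of weights = 1086 + 253 + 628 + 128 + 1160 + 952 + 913 + 807 + 107 + 1355 = 7389
Weighted mean = 93901100 / 7389 = 12708.228

12710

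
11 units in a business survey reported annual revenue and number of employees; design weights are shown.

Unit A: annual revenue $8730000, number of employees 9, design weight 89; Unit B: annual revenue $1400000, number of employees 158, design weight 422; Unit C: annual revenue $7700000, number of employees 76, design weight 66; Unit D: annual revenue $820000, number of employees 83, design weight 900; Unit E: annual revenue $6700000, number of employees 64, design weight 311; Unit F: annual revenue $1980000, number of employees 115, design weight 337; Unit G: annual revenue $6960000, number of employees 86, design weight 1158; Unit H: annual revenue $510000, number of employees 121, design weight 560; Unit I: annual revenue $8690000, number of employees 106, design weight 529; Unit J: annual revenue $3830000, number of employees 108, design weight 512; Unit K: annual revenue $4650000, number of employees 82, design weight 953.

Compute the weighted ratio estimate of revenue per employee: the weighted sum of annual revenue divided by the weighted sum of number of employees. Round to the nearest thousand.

Σ wᵢ·y = 8730000×89 + 1400000×422 + 7700000×66 + 820000×900 + 6700000×311 + 1980000×337 + 6960000×1158 + 510000×560 + 8690000×529 + 3830000×512 + 4650000×953
  = 776970000 + 590800000 + 508200000 + 738000000 + 2083700000 + 667260000 + 8059680000 + 285600000 + 4597010000 + 1960960000 + 4431450000 = 24699630000
Σ wᵢ·x = 9×89 + 158×422 + 76×66 + 83×900 + 64×311 + 115×337 + 86×1158 + 121×560 + 106×529 + 108×512 + 82×953
  = 562716
Ratio = 24699630000 / 562716 = 43893.598

44000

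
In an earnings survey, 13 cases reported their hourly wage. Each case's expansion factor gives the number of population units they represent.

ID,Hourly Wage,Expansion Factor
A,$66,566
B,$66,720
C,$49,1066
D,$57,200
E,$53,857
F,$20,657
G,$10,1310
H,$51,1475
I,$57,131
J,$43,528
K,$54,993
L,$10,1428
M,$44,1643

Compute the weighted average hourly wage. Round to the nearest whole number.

Weighted sum = 465761
Sum of weights = 11574
Weighted mean = 465761 / 11574 = 40.242008

40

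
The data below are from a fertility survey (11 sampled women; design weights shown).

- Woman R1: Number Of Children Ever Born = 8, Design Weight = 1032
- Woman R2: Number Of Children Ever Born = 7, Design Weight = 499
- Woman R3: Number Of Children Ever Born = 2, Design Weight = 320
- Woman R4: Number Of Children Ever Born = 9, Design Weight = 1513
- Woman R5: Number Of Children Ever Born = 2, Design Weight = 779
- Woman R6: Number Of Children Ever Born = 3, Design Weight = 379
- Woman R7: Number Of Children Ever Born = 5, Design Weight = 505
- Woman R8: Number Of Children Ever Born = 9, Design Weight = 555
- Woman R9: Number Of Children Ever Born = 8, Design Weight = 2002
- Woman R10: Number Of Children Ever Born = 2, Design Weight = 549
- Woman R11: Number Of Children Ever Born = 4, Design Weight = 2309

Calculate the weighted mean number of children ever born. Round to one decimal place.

Weighted sum = 8×1032 + 7×499 + 2×320 + 9×1513 + 2×779 + 3×379 + 5×505 + 9×555 + 8×2002 + 2×549 + 4×2309
  = 8256 + 3493 + 640 + 13617 + 1558 + 1137 + 2525 + 4995 + 16016 + 1098 + 9236 = 62571
Sum of weights = 10442
Weighted mean = 62571 / 10442 = 5.9922429

6.0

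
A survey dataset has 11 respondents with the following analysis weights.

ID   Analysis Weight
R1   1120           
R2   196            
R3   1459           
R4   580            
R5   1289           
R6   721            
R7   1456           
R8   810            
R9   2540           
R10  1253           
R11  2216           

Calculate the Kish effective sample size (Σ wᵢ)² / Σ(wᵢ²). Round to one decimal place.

8.6

Σ wᵢ = 1120 + 196 + 1459 + 580 + 1289 + 721 + 1456 + 810 + 2540 + 1253 + 2216 = 13640
Σ wᵢ² = 21647560
n_eff = 13640² / 21647560 = 186049600 / 21647560 = 8.5944836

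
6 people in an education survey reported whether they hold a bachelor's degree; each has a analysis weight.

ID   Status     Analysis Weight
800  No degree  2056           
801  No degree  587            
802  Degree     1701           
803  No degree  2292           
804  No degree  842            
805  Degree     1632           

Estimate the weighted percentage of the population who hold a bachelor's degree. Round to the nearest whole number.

37

Sum of weights for 'Degree' = 1701 + 1632 = 3333
Total weight = 2056 + 587 + 1701 + 2292 + 842 + 1632 = 9110
Weighted proportion = 3333 / 9110 = 0.36586169 → 36.586169%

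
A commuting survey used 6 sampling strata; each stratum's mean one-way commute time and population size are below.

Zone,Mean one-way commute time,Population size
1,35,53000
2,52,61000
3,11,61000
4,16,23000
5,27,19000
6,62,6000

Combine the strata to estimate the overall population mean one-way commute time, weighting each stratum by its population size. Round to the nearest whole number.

Σ Nₕ·x̄ₕ = 6951000
Σ Nₕ = 223000
Overall mean = 6951000 / 223000 = 31.170404

31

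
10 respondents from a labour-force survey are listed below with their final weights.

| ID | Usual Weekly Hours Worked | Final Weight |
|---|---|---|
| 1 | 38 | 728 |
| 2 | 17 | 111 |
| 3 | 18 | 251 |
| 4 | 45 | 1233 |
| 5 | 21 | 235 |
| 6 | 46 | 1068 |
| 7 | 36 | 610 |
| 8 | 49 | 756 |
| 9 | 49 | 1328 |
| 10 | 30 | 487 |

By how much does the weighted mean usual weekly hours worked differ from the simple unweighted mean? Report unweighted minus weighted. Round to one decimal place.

Unweighted sum = 349
Unweighted mean = 349 / 10 = 34.9
Weighted sum = 38×728 + 17×111 + 18×251 + 45×1233 + 21×235 + 46×1068 + 36×610 + 49×756 + 49×1328 + 30×487
  = 27664 + 1887 + 4518 + 55485 + 4935 + 49128 + 21960 + 37044 + 65072 + 14610 = 282303
Sum of weights = 728 + 111 + 251 + 1233 + 235 + 1068 + 610 + 756 + 1328 + 487 = 6807
Weighted mean = 282303 / 6807 = 41.472455
Difference (unweighted minus weighted) = -6.5724548

-6.6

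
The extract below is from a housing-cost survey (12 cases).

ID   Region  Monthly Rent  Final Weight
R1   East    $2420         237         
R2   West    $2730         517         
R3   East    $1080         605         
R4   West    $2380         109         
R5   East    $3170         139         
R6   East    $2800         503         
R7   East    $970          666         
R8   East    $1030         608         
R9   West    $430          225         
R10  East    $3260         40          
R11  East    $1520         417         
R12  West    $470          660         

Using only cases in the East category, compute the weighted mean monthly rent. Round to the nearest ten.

East rows: R1, R3, R5, R6, R7, R8, R10, R11
Weighted sum = 2420×237 + 1080×605 + 3170×139 + 2800×503 + 970×666 + 1030×608 + 3260×40 + 1520×417
  = 573540 + 653400 + 440630 + 1408400 + 646020 + 626240 + 130400 + 633840 = 5112470
Sum of weights = 237 + 605 + 139 + 503 + 666 + 608 + 40 + 417 = 3215
Weighted mean = 5112470 / 3215 = 1590.1928

1590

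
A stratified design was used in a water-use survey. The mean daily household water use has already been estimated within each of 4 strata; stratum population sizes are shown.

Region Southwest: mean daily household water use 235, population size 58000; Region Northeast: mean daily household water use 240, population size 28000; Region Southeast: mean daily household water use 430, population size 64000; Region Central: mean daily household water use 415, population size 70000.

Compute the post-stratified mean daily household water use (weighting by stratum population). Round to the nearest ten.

350

Σ Nₕ·x̄ₕ = 235×58000 + 240×28000 + 430×64000 + 415×70000
  = 13630000 + 6720000 + 27520000 + 29050000 = 76920000
Σ Nₕ = 58000 + 28000 + 64000 + 70000 = 220000
Overall mean = 76920000 / 220000 = 349.63636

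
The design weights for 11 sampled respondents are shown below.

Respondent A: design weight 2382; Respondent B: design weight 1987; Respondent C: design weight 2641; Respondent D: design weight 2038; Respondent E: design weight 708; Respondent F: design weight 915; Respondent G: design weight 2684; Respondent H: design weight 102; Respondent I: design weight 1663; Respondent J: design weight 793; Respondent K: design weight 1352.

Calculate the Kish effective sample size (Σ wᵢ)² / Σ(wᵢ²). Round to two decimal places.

Σ wᵢ = 2382 + 1987 + 2641 + 2038 + 708 + 915 + 2684 + 102 + 1663 + 793 + 1352 = 17265
Σ wᵢ² = 34525489
n_eff = 17265² / 34525489 = 298080225 / 34525489 = 8.6336279

8.63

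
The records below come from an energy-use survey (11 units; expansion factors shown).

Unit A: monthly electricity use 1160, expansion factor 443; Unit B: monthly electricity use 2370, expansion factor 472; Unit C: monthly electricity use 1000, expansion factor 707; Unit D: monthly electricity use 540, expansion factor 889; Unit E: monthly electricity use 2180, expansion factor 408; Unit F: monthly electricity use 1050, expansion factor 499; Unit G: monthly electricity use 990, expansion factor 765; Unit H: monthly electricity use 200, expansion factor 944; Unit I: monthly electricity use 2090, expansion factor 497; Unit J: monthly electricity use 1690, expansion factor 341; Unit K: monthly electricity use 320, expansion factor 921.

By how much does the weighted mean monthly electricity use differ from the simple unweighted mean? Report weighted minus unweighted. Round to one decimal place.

-206.0

Unweighted sum = 1160 + 2370 + 1000 + 540 + 2180 + 1050 + 990 + 200 + 2090 + 1690 + 320 = 13590
Unweighted mean = 13590 / 11 = 1235.4545
Weighted sum = 1160×443 + 2370×472 + 1000×707 + 540×889 + 2180×408 + 1050×499 + 990×765 + 200×944 + 2090×497 + 1690×341 + 320×921
  = 513880 + 1118640 + 707000 + 480060 + 889440 + 523950 + 757350 + 188800 + 1038730 + 576290 + 294720 = 7088860
Sum of weights = 443 + 472 + 707 + 889 + 408 + 499 + 765 + 944 + 497 + 341 + 921 = 6886
Weighted mean = 7088860 / 6886 = 1029.4598
Difference (weighted minus unweighted) = -205.99477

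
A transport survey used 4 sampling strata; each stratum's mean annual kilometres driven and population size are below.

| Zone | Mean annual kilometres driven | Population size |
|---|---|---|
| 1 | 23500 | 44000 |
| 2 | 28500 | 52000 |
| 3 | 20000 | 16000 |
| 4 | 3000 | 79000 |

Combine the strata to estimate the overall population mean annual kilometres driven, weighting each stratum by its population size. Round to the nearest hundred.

16100

Σ Nₕ·x̄ₕ = 23500×44000 + 28500×52000 + 20000×16000 + 3000×79000
  = 1034000000 + 1482000000 + 320000000 + 237000000 = 3073000000
Σ Nₕ = 44000 + 52000 + 16000 + 79000 = 191000
Overall mean = 3073000000 / 191000 = 16089.005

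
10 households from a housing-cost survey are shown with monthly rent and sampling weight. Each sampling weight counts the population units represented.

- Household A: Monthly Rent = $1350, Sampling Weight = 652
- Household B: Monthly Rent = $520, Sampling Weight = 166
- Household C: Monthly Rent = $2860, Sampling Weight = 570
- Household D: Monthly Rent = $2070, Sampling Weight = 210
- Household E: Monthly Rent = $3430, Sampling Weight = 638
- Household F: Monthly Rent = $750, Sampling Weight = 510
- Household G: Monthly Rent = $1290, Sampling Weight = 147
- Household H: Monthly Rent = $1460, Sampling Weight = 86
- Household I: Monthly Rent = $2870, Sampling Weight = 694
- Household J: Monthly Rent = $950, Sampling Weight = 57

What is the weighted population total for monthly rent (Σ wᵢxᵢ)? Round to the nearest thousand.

7963000

Weighted total = 1350×652 + 520×166 + 2860×570 + 2070×210 + 3430×638 + 750×510 + 1290×147 + 1460×86 + 2870×694 + 950×57
  = 880200 + 86320 + 1630200 + 434700 + 2188340 + 382500 + 189630 + 125560 + 1991780 + 54150 = 7963380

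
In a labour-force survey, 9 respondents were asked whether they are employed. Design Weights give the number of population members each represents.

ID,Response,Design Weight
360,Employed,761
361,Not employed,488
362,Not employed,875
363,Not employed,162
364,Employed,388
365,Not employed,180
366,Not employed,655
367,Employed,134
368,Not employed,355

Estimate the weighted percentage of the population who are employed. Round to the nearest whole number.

Sum of weights for 'Employed' = 761 + 388 + 134 = 1283
Total weight = 761 + 488 + 875 + 162 + 388 + 180 + 655 + 134 + 355 = 3998
Weighted proportion = 1283 / 3998 = 0.32091046 → 32.091046%

32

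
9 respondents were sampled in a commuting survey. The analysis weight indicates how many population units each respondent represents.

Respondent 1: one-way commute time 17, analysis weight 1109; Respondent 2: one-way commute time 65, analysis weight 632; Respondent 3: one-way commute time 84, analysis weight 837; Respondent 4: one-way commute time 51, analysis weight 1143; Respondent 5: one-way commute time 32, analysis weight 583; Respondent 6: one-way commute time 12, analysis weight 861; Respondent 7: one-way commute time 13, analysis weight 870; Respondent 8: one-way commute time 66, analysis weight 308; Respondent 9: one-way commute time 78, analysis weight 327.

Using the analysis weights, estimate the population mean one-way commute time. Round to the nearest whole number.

41

Weighted sum = 17×1109 + 65×632 + 84×837 + 51×1143 + 32×583 + 12×861 + 13×870 + 66×308 + 78×327
  = 18853 + 41080 + 70308 + 58293 + 18656 + 10332 + 11310 + 20328 + 25506 = 274666
Sum of weights = 1109 + 632 + 837 + 1143 + 583 + 861 + 870 + 308 + 327 = 6670
Weighted mean = 274666 / 6670 = 41.17931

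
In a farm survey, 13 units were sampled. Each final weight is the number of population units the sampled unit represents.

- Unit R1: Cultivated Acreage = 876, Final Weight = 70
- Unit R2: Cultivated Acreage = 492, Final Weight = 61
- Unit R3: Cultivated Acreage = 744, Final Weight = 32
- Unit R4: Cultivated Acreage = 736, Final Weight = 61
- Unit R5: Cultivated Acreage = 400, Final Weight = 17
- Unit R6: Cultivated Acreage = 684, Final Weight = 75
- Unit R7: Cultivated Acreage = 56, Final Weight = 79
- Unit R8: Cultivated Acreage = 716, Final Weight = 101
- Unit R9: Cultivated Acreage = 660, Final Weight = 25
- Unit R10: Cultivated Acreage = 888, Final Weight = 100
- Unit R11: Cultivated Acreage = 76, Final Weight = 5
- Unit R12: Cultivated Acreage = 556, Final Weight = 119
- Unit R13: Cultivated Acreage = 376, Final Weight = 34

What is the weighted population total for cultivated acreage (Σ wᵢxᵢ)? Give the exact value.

Weighted total = 479504

479504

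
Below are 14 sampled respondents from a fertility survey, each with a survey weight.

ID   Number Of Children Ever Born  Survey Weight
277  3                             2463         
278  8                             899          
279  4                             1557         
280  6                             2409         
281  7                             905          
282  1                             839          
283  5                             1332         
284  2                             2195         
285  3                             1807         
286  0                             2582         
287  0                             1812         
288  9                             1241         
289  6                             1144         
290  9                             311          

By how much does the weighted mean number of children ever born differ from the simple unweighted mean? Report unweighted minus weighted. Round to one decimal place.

Unweighted sum = 63
Unweighted mean = 63 / 14 = 4.5
Weighted sum = 79740
Sum of weights = 21496
Weighted mean = 79740 / 21496 = 3.7095274
Difference (unweighted minus weighted) = 0.79047265

0.8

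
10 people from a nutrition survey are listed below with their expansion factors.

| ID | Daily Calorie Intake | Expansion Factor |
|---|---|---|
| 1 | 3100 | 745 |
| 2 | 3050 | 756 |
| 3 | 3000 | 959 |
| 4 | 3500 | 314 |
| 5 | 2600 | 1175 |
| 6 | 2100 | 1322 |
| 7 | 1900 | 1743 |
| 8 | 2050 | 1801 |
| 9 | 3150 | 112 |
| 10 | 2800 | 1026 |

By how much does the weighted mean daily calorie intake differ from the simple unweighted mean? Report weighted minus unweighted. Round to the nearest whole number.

-248

Unweighted sum = 3100 + 3050 + 3000 + 3500 + 2600 + 2100 + 1900 + 2050 + 3150 + 2800 = 27250
Unweighted mean = 27250 / 10 = 2725
Weighted sum = 3100×745 + 3050×756 + 3000×959 + 3500×314 + 2600×1175 + 2100×1322 + 1900×1743 + 2050×1801 + 3150×112 + 2800×1026
  = 2309500 + 2305800 + 2877000 + 1099000 + 3055000 + 2776200 + 3311700 + 3692050 + 352800 + 2872800 = 24651850
Sum of weights = 9953
Weighted mean = 24651850 / 9953 = 2476.8261
Difference (weighted minus unweighted) = -248.17392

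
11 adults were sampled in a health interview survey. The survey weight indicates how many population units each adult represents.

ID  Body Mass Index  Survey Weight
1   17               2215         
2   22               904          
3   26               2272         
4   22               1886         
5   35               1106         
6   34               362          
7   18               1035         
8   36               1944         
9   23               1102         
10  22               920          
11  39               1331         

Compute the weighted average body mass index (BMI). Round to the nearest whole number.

Weighted sum = 17×2215 + 22×904 + 26×2272 + 22×1886 + 35×1106 + 34×362 + 18×1035 + 36×1944 + 23×1102 + 22×920 + 39×1331
  = 37655 + 19888 + 59072 + 41492 + 38710 + 12308 + 18630 + 69984 + 25346 + 20240 + 51909 = 395234
Sum of weights = 2215 + 904 + 2272 + 1886 + 1106 + 362 + 1035 + 1944 + 1102 + 920 + 1331 = 15077
Weighted mean = 395234 / 15077 = 26.214366

26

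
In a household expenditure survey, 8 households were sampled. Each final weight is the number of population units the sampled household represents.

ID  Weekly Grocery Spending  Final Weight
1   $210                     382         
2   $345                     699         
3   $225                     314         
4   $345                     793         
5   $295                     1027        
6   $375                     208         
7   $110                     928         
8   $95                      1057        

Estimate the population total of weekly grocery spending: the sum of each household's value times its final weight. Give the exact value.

1249070

Weighted total = 210×382 + 345×699 + 225×314 + 345×793 + 295×1027 + 375×208 + 110×928 + 95×1057
  = 80220 + 241155 + 70650 + 273585 + 302965 + 78000 + 102080 + 100415 = 1249070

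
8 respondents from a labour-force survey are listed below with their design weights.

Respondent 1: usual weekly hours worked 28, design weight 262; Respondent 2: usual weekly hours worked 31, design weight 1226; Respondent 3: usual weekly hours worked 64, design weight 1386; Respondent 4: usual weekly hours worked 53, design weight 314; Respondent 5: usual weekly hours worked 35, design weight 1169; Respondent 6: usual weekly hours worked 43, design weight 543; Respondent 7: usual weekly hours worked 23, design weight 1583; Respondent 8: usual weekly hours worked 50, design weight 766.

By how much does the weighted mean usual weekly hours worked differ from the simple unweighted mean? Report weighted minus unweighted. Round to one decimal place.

Unweighted sum = 28 + 31 + 64 + 53 + 35 + 43 + 23 + 50 = 327
Unweighted mean = 327 / 8 = 40.875
Weighted sum = 28×262 + 31×1226 + 64×1386 + 53×314 + 35×1169 + 43×543 + 23×1583 + 50×766
  = 7336 + 38006 + 88704 + 16642 + 40915 + 23349 + 36409 + 38300 = 289661
Sum of weights = 262 + 1226 + 1386 + 314 + 1169 + 543 + 1583 + 766 = 7249
Weighted mean = 289661 / 7249 = 39.958753
Difference (weighted minus unweighted) = -0.91624707

-0.9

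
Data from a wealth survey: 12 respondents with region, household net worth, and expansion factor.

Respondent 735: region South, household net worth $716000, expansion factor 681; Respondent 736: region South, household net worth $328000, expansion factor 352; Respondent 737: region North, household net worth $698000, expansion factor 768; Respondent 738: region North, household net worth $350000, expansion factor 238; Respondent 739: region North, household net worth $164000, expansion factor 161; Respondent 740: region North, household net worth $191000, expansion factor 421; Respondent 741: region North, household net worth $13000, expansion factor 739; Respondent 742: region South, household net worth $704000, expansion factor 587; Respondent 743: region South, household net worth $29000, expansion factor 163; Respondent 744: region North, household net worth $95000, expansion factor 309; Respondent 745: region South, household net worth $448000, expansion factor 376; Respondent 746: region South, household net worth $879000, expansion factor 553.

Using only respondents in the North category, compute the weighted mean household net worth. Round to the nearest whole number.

290266

North rows: 737, 738, 739, 740, 741, 744
Weighted sum = 698000×768 + 350000×238 + 164000×161 + 191000×421 + 13000×739 + 95000×309
  = 536064000 + 83300000 + 26404000 + 80411000 + 9607000 + 29355000 = 765141000
Sum of weights = 768 + 238 + 161 + 421 + 739 + 309 = 2636
Weighted mean = 765141000 / 2636 = 290265.93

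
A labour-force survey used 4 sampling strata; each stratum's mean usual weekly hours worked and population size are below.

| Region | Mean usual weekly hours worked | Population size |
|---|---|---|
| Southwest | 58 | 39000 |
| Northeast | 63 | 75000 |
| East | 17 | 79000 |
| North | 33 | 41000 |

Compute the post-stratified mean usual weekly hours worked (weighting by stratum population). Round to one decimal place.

41.4

Σ Nₕ·x̄ₕ = 58×39000 + 63×75000 + 17×79000 + 33×41000
  = 2262000 + 4725000 + 1343000 + 1353000 = 9683000
Σ Nₕ = 39000 + 75000 + 79000 + 41000 = 234000
Overall mean = 9683000 / 234000 = 41.380342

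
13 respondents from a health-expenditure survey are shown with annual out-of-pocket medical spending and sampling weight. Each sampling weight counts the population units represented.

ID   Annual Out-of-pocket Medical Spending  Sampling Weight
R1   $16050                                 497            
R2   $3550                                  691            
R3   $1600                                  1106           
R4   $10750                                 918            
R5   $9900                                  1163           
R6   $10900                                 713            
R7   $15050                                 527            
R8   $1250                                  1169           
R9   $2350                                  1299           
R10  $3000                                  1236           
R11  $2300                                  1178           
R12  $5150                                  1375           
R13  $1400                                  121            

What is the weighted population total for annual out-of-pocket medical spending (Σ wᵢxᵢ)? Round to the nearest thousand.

Weighted total = 67466700

67467000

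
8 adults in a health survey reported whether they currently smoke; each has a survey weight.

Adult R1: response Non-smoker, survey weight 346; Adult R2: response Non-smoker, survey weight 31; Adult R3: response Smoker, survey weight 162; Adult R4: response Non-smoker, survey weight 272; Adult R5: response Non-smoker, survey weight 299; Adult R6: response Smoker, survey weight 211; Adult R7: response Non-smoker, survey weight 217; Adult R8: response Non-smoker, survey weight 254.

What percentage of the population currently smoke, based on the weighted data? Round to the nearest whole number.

21

Sum of weights for 'Smoker' = 162 + 211 = 373
Total weight = 1792
Weighted proportion = 373 / 1792 = 0.20814732 → 20.814732%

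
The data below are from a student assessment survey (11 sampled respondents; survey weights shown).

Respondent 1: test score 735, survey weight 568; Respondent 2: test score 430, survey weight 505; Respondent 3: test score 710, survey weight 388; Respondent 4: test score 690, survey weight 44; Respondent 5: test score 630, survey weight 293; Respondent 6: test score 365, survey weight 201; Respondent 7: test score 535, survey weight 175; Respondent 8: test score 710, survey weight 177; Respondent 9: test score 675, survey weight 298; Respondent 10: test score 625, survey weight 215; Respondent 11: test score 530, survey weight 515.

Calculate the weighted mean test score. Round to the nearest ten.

600

Weighted sum = 735×568 + 430×505 + 710×388 + 690×44 + 630×293 + 365×201 + 535×175 + 710×177 + 675×298 + 625×215 + 530×515
  = 2026195
Sum of weights = 568 + 505 + 388 + 44 + 293 + 201 + 175 + 177 + 298 + 215 + 515 = 3379
Weighted mean = 2026195 / 3379 = 599.64339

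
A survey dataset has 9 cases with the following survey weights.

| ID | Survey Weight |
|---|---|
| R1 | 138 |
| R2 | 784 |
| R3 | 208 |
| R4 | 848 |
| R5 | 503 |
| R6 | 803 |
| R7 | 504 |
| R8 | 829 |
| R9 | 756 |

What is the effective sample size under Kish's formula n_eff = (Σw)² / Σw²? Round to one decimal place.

Σ wᵢ = 5373
Σ wᵢ² = 19044 + 614656 + 43264 + 719104 + 253009 + 644809 + 254016 + 687241 + 571536 = 3806679
n_eff = 5373² / 3806679 = 28869129 / 3806679 = 7.5838097

7.6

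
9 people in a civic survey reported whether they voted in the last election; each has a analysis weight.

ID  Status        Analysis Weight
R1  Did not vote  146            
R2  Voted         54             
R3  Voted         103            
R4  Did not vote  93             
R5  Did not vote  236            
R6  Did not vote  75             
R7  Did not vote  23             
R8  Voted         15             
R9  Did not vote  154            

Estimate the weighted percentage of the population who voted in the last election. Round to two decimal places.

19.13

Sum of weights for 'Voted' = 54 + 103 + 15 = 172
Total weight = 146 + 54 + 103 + 93 + 236 + 75 + 23 + 15 + 154 = 899
Weighted proportion = 172 / 899 = 0.19132369 → 19.132369%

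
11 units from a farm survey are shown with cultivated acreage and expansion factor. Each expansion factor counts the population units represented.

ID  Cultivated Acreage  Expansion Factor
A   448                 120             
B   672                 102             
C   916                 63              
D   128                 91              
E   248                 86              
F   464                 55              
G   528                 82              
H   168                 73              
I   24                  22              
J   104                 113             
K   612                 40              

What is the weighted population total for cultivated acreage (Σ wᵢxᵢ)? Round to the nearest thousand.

Weighted total = 448×120 + 672×102 + 916×63 + 128×91 + 248×86 + 464×55 + 528×82 + 168×73 + 24×22 + 104×113 + 612×40
  = 53760 + 68544 + 57708 + 11648 + 21328 + 25520 + 43296 + 12264 + 528 + 11752 + 24480 = 330828

331000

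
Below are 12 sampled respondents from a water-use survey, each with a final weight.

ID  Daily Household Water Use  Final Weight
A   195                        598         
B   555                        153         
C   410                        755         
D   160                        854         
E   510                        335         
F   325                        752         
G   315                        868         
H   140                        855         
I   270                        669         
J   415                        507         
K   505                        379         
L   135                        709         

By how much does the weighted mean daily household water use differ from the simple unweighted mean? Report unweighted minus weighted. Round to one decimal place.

Unweighted sum = 195 + 555 + 410 + 160 + 510 + 325 + 315 + 140 + 270 + 415 + 505 + 135 = 3935
Unweighted mean = 3935 / 12 = 327.91667
Weighted sum = 2134230
Sum of weights = 598 + 153 + 755 + 854 + 335 + 752 + 868 + 855 + 669 + 507 + 379 + 709 = 7434
Weighted mean = 2134230 / 7434 = 287.0904
Difference (unweighted minus weighted) = 40.826271

40.8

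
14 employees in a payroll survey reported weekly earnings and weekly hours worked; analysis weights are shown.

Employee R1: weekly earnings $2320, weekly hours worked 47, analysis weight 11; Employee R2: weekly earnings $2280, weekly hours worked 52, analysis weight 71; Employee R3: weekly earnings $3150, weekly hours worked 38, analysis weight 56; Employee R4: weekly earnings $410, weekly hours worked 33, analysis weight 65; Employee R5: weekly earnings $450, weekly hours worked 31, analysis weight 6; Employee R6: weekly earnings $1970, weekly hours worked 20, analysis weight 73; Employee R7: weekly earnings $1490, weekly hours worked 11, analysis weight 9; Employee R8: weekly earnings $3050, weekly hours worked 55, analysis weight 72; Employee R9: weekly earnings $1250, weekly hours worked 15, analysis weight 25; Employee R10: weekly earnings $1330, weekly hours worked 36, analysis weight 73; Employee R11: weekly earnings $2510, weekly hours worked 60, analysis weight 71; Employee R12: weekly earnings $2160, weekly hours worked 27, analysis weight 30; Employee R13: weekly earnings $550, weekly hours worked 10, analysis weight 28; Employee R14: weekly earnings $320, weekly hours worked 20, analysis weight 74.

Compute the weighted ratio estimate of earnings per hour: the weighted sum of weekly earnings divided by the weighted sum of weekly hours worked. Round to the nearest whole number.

Σ wᵢ·y = 1180400
Σ wᵢ·x = 24020
Ratio = 1180400 / 24020 = 49.142381

49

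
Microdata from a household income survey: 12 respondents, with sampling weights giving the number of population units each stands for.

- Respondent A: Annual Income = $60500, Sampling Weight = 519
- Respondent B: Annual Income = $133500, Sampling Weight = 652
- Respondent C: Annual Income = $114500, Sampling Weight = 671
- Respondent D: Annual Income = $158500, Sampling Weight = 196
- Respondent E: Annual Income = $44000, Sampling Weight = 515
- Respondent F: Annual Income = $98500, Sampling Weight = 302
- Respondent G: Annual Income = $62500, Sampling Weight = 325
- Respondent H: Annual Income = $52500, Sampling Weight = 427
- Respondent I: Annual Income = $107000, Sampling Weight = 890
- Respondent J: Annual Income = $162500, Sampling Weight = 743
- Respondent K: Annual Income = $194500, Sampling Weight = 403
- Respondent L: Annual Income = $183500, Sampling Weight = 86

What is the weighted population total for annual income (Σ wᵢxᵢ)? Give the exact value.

631606000

Weighted total = 60500×519 + 133500×652 + 114500×671 + 158500×196 + 44000×515 + 98500×302 + 62500×325 + 52500×427 + 107000×890 + 162500×743 + 194500×403 + 183500×86
  = 31399500 + 87042000 + 76829500 + 31066000 + 22660000 + 29747000 + 20312500 + 22417500 + 95230000 + 120737500 + 78383500 + 15781000 = 631606000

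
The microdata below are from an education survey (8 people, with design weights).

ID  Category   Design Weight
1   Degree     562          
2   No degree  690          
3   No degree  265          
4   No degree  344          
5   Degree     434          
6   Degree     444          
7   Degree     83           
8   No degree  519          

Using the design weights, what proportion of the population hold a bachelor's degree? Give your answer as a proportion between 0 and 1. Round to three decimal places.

0.456

Sum of weights for 'Degree' = 562 + 434 + 444 + 83 = 1523
Total weight = 562 + 690 + 265 + 344 + 434 + 444 + 83 + 519 = 3341
Weighted proportion = 1523 / 3341 = 0.45585154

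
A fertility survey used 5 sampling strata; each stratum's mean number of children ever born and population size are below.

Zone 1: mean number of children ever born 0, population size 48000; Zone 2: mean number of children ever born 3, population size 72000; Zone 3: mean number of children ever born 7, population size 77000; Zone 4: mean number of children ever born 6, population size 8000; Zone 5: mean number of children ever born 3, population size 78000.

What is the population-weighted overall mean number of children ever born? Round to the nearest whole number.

4

Σ Nₕ·x̄ₕ = 0×48000 + 3×72000 + 7×77000 + 6×8000 + 3×78000
  = 0 + 216000 + 539000 + 48000 + 234000 = 1037000
Σ Nₕ = 48000 + 72000 + 77000 + 8000 + 78000 = 283000
Overall mean = 1037000 / 283000 = 3.664311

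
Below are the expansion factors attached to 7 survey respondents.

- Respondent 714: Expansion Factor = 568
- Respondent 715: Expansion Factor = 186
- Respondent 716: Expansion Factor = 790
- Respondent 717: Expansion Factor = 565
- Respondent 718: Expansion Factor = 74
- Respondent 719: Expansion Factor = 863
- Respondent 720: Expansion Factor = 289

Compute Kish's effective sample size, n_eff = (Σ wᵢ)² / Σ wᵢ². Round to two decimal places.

Σ wᵢ = 568 + 186 + 790 + 565 + 74 + 863 + 289 = 3335
Σ wᵢ² = 322624 + 34596 + 624100 + 319225 + 5476 + 744769 + 83521 = 2134311
n_eff = 3335² / 2134311 = 11122225 / 2134311 = 5.2111548

5.21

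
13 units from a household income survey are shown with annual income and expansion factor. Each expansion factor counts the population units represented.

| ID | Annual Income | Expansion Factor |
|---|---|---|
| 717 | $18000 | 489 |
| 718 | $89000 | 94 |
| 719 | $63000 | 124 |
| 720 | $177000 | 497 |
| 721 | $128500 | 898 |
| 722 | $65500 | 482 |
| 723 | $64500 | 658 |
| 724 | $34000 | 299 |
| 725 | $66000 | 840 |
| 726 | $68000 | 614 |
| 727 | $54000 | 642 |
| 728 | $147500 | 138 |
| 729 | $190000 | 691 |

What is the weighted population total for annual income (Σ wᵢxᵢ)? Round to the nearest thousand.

Weighted total = 596025000

596025000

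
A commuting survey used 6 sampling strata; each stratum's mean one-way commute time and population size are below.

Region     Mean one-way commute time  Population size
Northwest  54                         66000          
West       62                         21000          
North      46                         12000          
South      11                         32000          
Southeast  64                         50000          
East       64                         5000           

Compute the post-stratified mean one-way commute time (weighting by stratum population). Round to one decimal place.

Σ Nₕ·x̄ₕ = 54×66000 + 62×21000 + 46×12000 + 11×32000 + 64×50000 + 64×5000
  = 3564000 + 1302000 + 552000 + 352000 + 3200000 + 320000 = 9290000
Σ Nₕ = 186000
Overall mean = 9290000 / 186000 = 49.946237

49.9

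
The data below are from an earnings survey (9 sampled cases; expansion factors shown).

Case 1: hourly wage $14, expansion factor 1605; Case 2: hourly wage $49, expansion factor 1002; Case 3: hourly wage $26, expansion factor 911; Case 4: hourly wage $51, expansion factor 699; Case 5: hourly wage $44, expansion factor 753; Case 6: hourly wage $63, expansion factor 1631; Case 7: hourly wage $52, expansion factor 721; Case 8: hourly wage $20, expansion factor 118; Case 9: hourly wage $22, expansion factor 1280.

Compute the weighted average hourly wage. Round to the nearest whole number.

Weighted sum = 14×1605 + 49×1002 + 26×911 + 51×699 + 44×753 + 63×1631 + 52×721 + 20×118 + 22×1280
  = 22470 + 49098 + 23686 + 35649 + 33132 + 102753 + 37492 + 2360 + 28160 = 334800
Sum of weights = 1605 + 1002 + 911 + 699 + 753 + 1631 + 721 + 118 + 1280 = 8720
Weighted mean = 334800 / 8720 = 38.394495

38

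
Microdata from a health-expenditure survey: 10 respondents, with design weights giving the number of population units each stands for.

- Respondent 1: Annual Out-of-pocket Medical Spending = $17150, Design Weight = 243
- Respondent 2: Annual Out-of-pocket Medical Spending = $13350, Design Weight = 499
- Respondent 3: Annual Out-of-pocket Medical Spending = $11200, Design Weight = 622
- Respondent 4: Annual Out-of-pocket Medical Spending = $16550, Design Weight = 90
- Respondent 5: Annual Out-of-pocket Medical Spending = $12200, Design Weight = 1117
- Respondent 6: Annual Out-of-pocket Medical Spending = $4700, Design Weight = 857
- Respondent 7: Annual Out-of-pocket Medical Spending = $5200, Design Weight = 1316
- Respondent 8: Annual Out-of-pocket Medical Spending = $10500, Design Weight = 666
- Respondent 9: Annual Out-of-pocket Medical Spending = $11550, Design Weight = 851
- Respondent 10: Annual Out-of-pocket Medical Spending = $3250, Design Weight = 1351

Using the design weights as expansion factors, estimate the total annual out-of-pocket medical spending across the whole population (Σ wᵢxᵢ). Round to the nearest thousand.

Weighted total = 17150×243 + 13350×499 + 11200×622 + 16550×90 + 12200×1117 + 4700×857 + 5200×1316 + 10500×666 + 11550×851 + 3250×1351
  = 64996300

64996000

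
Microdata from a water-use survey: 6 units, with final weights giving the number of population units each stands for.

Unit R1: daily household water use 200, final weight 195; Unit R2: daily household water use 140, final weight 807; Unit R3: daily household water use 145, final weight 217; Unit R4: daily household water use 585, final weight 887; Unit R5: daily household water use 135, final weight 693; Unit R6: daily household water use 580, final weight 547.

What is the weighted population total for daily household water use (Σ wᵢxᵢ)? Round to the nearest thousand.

1113000

Weighted total = 200×195 + 140×807 + 145×217 + 585×887 + 135×693 + 580×547
  = 39000 + 112980 + 31465 + 518895 + 93555 + 317260 = 1113155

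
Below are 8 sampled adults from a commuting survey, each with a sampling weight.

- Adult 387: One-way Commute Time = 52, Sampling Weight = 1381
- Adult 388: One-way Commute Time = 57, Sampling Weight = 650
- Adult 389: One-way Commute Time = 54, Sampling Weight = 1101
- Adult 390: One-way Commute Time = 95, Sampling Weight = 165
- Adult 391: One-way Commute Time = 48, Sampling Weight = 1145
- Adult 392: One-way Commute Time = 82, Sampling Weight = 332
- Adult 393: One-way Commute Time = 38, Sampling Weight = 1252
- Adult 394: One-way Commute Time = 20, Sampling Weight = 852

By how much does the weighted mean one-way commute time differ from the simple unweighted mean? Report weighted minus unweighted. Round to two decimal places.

Unweighted sum = 52 + 57 + 54 + 95 + 48 + 82 + 38 + 20 = 446
Unweighted mean = 446 / 8 = 55.75
Weighted sum = 52×1381 + 57×650 + 54×1101 + 95×165 + 48×1145 + 82×332 + 38×1252 + 20×852
  = 71812 + 37050 + 59454 + 15675 + 54960 + 27224 + 47576 + 17040 = 330791
Sum of weights = 6878
Weighted mean = 330791 / 6878 = 48.094068
Difference (weighted minus unweighted) = -7.655932

-7.66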